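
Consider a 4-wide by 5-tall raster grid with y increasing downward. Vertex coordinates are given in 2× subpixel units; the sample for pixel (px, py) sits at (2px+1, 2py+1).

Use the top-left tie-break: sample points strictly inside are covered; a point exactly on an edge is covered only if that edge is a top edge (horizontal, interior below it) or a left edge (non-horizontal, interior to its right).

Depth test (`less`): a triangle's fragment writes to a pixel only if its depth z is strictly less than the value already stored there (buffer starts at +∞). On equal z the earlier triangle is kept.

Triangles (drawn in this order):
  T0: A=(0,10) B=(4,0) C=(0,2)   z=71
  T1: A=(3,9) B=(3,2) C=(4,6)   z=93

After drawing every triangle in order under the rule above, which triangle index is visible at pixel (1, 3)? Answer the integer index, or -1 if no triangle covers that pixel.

T0:
  2·area = 32  (B↔C swapped to make it positive)
  edge (0, 10)→(0, 2): d=(0,-8) top-left  bias=+0
  edge (0, 2)→(4, 0): d=(4,-2) top-left  bias=+0
  edge (4, 0)→(0, 10): d=(-4,10) right/bottom  bias=-1
    (1,0)@(3, 1): e=[24,2,6] → X
    (2,0)@(5, 1): e=[40,6,-14] → .
    (0,1)@(1, 3): e=[8,6,18] → X
    (1,1)@(3, 3): e=[24,10,-2] → .
    (0,2)@(1, 5): e=[8,14,10] → X
    (1,2)@(3, 5): e=[24,18,-10] → .
    (0,3)@(1, 7): e=[8,22,2] → X
    (1,3)@(3, 7): e=[24,26,-18] → .
    (0,4)@(1, 9): e=[8,30,-6] → .
  covered (4 px):
    . X . .
    X . . .
    X . . .
    X . . .
    . . . .
T1:
  2·area = 7
  edge (3, 9)→(3, 2): d=(0,-7) top-left  bias=+0
  edge (3, 2)→(4, 6): d=(1,4) right/bottom  bias=-1
  edge (4, 6)→(3, 9): d=(-1,3) right/bottom  bias=-1
    (1,0)@(3, 1): e=[0,-1,8] → .  [on edge]
    (1,1)@(3, 3): e=[0,1,6] → X  [on edge]
    (2,1)@(5, 3): e=[14,-7,0] → .  [on edge]
    (1,2)@(3, 5): e=[0,3,4] → X  [on edge]
    (2,2)@(5, 5): e=[14,-5,-2] → .
    (1,3)@(3, 7): e=[0,5,2] → X  [on edge]
    (2,3)@(5, 7): e=[14,-3,-4] → .
    (1,4)@(3, 9): e=[0,7,0] → .  [on edge]
  covered (3 px):
    . . . .
    . X . .
    . X . .
    . X . .
    . . . .

Z-buffer (winner per pixel, '.' = empty):
  . 0 . .
  0 1 . .
  0 1 . .
  0 1 . .
  . . . .

Answer: 1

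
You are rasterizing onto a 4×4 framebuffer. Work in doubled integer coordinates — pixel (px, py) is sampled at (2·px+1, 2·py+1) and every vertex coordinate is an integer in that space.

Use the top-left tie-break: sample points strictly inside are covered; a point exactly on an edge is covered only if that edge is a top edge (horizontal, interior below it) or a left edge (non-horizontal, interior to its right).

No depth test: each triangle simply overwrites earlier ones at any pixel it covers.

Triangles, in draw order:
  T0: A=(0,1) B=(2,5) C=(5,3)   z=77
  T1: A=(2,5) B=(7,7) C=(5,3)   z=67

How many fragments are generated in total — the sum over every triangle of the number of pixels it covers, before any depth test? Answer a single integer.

T0:
  2·area = 16  (B↔C swapped to make it positive)
  edge (0, 1)→(5, 3): d=(5,2) right/bottom  bias=-1
  edge (5, 3)→(2, 5): d=(-3,2) right/bottom  bias=-1
  edge (2, 5)→(0, 1): d=(-2,-4) top-left  bias=+0
    (0,1)@(1, 3): e=[8,8,0] → X  [on edge]
    (1,1)@(3, 3): e=[4,4,8] → X
    (2,1)@(5, 3): e=[0,0,16] → .  [on edge]
    (0,2)@(1, 5): e=[18,2,-4] → .
    (1,2)@(3, 5): e=[14,-2,4] → .
    (1,3)@(3, 7): e=[24,-8,0] → .  [on edge]
  covered (2 px):
    . . . .
    X X . .
    . . . .
    . . . .
T1:
  2·area = 16  (B↔C swapped to make it positive)
  edge (2, 5)→(5, 3): d=(3,-2) top-left  bias=+0
  edge (5, 3)→(7, 7): d=(2,4) right/bottom  bias=-1
  edge (7, 7)→(2, 5): d=(-5,-2) top-left  bias=+0
    (2,1)@(5, 3): e=[0,0,16] → .  [on edge]
    (1,2)@(3, 5): e=[2,12,2] → X
    (2,2)@(5, 5): e=[6,4,6] → X
    (3,2)@(7, 5): e=[10,-4,10] → .
    (1,3)@(3, 7): e=[8,16,-8] → .
    (2,3)@(5, 7): e=[12,8,-4] → .
    (3,3)@(7, 7): e=[16,0,0] → .  [on edge]
  covered (2 px):
    . . . .
    . . . .
    . X X .
    . . . .

Final: 4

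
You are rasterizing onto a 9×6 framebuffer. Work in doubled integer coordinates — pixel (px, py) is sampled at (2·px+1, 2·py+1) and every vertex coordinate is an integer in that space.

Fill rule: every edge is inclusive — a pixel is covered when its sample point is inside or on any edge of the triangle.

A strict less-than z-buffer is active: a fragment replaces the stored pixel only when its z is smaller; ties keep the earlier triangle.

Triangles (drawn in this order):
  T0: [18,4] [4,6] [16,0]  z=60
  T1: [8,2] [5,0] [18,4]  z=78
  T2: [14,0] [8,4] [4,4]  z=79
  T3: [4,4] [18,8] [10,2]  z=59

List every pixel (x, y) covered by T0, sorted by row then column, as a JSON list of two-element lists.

T0:
  2·area = 60
  edge (18, 4)→(4, 6): d=(-14,2) inclusive
  edge (4, 6)→(16, 0): d=(12,-6) inclusive
  edge (16, 0)→(18, 4): d=(2,4) inclusive
    (7,0)@(15, 1): e=[48,6,6] → █
    (8,0)@(17, 1): e=[44,18,-2] → ·
    (5,1)@(11, 3): e=[28,6,26] → █
    (6,1)@(13, 3): e=[24,18,18] → █
    (8,1)@(17, 3): e=[16,42,2] → █
    (3,2)@(7, 5): e=[8,6,46] → █
    (4,2)@(9, 5): e=[4,18,38] → █
    (5,2)@(11, 5): e=[0,30,30] → █  [on edge]
    (6,2)@(13, 5): e=[-4,42,22] → ·
    (7,2)@(15, 5): e=[-8,54,14] → ·
    (8,2)@(17, 5): e=[-12,66,6] → ·
    (3,3)@(7, 7): e=[-20,30,50] → ·
  covered (8 px):
    · · · · · · · █ ·
    · · · · · █ █ █ █
    · · · █ █ █ · · ·
    · · · · · · · · ·
    · · · · · · · · ·
    · · · · · · · · ·
T1:
  2·area = 14
  edge (8, 2)→(5, 0): d=(-3,-2) inclusive
  edge (5, 0)→(18, 4): d=(13,4) inclusive
  edge (18, 4)→(8, 2): d=(-10,-2) inclusive
    (1,0)@(3, 1): e=[-7,21,0] → ·  [on edge]
    (3,0)@(7, 1): e=[1,5,8] → █
    (4,0)@(9, 1): e=[5,-3,12] → ·
    (3,1)@(7, 3): e=[-5,31,-12] → ·
    (6,1)@(13, 3): e=[7,7,0] → █  [on edge]
    (7,1)@(15, 3): e=[11,-1,4] → ·
    (6,2)@(13, 5): e=[1,33,-20] → ·
  covered (2 px):
    · · · █ · · · · ·
    · · · · · · █ · ·
    · · · · · · · · ·
    · · · · · · · · ·
    · · · · · · · · ·
    · · · · · · · · ·
T2:
  2·area = 16
  edge (14, 0)→(8, 4): d=(-6,4) inclusive
  edge (8, 4)→(4, 4): d=(-4,0) inclusive
  edge (4, 4)→(14, 0): d=(10,-4) inclusive
    (3,1)@(7, 3): e=[10,4,2] → █
    (4,1)@(9, 3): e=[2,4,10] → █
    (5,1)@(11, 3): e=[-6,4,18] → ·
    (3,2)@(7, 5): e=[-2,-4,22] → ·
    (4,2)@(9, 5): e=[-10,-4,30] → ·
  covered (2 px):
    · · · · · · · · ·
    · · · █ █ · · · ·
    · · · · · · · · ·
    · · · · · · · · ·
    · · · · · · · · ·
    · · · · · · · · ·
T3:
  2·area = 52  (B↔C swapped to make it positive)
  edge (4, 4)→(10, 2): d=(6,-2) inclusive
  edge (10, 2)→(18, 8): d=(8,6) inclusive
  edge (18, 8)→(4, 4): d=(-14,-4) inclusive
    (6,0)@(13, 1): e=[0,-26,78] → ·  [on edge]
    (3,1)@(7, 3): e=[0,26,26] → █  [on edge]
    (4,1)@(9, 3): e=[4,14,34] → █
    (5,1)@(11, 3): e=[8,2,42] → █
    (6,1)@(13, 3): e=[12,-10,50] → ·
    (0,2)@(1, 5): e=[0,78,-26] → ·  [on edge]
    (3,2)@(7, 5): e=[12,42,-2] → ·
    (4,2)@(9, 5): e=[16,30,6] → █
    (6,2)@(13, 5): e=[24,6,22] → █
    (7,2)@(15, 5): e=[28,-6,30] → ·
    (4,3)@(9, 7): e=[28,46,-22] → ·
    (5,3)@(11, 7): e=[32,34,-14] → ·
  covered (7 px):
    · · · · · · · · ·
    · · · █ █ █ · · ·
    · · · · █ █ █ · ·
    · · · · · · · █ ·
    · · · · · · · · ·
    · · · · · · · · ·

Result: [[7,0],[5,1],[6,1],[7,1],[8,1],[3,2],[4,2],[5,2]]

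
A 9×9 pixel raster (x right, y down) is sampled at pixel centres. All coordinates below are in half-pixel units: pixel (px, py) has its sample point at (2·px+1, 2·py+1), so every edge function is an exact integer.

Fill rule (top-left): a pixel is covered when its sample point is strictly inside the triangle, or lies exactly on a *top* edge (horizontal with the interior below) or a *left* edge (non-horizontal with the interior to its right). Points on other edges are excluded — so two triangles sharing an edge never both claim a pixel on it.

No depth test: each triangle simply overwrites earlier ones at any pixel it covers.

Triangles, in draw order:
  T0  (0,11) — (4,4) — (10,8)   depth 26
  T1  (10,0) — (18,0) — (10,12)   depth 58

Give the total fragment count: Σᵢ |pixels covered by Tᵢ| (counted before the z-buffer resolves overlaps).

T0:
  2·area = 58
  edge (0, 11)→(4, 4): d=(4,-7) top-left  bias=+0
  edge (4, 4)→(10, 8): d=(6,4) right/bottom  bias=-1
  edge (10, 8)→(0, 11): d=(-10,3) right/bottom  bias=-1
    (2,2)@(5, 5): e=[11,2,45] → X
    (3,2)@(7, 5): e=[25,-6,39] → .
    (1,3)@(3, 7): e=[5,22,31] → X
    (3,3)@(7, 7): e=[33,6,19] → X
    (4,3)@(9, 7): e=[47,-2,13] → .
    (1,4)@(3, 9): e=[13,34,11] → X
    (3,4)@(7, 9): e=[41,18,-1] → .
    (1,5)@(3, 11): e=[21,46,-9] → .
    (2,5)@(5, 11): e=[35,38,-15] → .
  covered (6 px):
    . . . . . . . . .
    . . . . . . . . .
    . . X . . . . . .
    . X X X . . . . .
    . X X . . . . . .
    . . . . . . . . .
    . . . . . . . . .
    . . . . . . . . .
    . . . . . . . . .
T1:
  2·area = 96
  edge (10, 0)→(18, 0): d=(8,0) top-left  bias=+0
  edge (18, 0)→(10, 12): d=(-8,12) right/bottom  bias=-1
  edge (10, 12)→(10, 0): d=(0,-12) top-left  bias=+0
    (5,0)@(11, 1): e=[8,76,12] → X
    (6,0)@(13, 1): e=[8,52,36] → X
    (7,0)@(15, 1): e=[8,28,60] → X
    (8,0)@(17, 1): e=[8,4,84] → X
    (5,1)@(11, 3): e=[24,60,12] → X
    (8,1)@(17, 3): e=[24,-12,84] → .
    (5,2)@(11, 5): e=[40,44,12] → X
    (7,2)@(15, 5): e=[40,-4,60] → .
    (5,3)@(11, 7): e=[56,28,12] → X
    (7,3)@(15, 7): e=[56,-20,60] → .
    (5,4)@(11, 9): e=[72,12,12] → X
    (6,4)@(13, 9): e=[72,-12,36] → .
  covered (12 px):
    . . . . . X X X X
    . . . . . X X X .
    . . . . . X X . .
    . . . . . X X . .
    . . . . . X . . .
    . . . . . . . . .
    . . . . . . . . .
    . . . . . . . . .
    . . . . . . . . .

Result: 18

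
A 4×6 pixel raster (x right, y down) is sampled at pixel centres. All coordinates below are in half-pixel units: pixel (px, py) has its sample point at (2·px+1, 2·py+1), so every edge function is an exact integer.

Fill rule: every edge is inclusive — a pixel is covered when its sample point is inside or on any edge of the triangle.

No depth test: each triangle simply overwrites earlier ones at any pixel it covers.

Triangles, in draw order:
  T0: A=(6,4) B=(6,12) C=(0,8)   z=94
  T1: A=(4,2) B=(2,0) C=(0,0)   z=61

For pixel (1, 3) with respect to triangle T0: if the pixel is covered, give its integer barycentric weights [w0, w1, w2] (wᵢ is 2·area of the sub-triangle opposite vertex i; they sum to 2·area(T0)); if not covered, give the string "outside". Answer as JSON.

T0:
  2·area = 48
  edge (6, 4)→(6, 12): d=(0,8) inclusive
  edge (6, 12)→(0, 8): d=(-6,-4) inclusive
  edge (0, 8)→(6, 4): d=(6,-4) inclusive
    (2,2)@(5, 5): e=[8,38,2] → #
    (3,2)@(7, 5): e=[-8,46,10] → ·
    (1,3)@(3, 7): e=[24,18,6] → #
    (3,3)@(7, 7): e=[-8,34,22] → ·
    (1,4)@(3, 9): e=[24,6,18] → #
    (3,4)@(7, 9): e=[-8,22,34] → ·
    (1,5)@(3, 11): e=[24,-6,30] → ·
    (2,5)@(5, 11): e=[8,2,38] → #
    (3,5)@(7, 11): e=[-8,10,46] → ·
  covered (6 px):
    · · · ·
    · · · ·
    · · # ·
    · # # ·
    · # # ·
    · · # ·
T1:
  2·area = 4  (B↔C swapped to make it positive)
  edge (4, 2)→(0, 0): d=(-4,-2) inclusive
  edge (0, 0)→(2, 0): d=(2,0) inclusive
  edge (2, 0)→(4, 2): d=(2,2) inclusive
    (1,0)@(3, 1): e=[2,2,0] → #  [on edge]
    (2,0)@(5, 1): e=[6,2,-4] → ·
    (1,1)@(3, 3): e=[-6,6,4] → ·
    (2,1)@(5, 3): e=[-2,6,0] → ·  [on edge]
    (3,2)@(7, 5): e=[-6,10,0] → ·  [on edge]
  covered (1 px):
    · # · ·
    · · · ·
    · · · ·
    · · · ·
    · · · ·
    · · · ·

Answer: [18,6,24]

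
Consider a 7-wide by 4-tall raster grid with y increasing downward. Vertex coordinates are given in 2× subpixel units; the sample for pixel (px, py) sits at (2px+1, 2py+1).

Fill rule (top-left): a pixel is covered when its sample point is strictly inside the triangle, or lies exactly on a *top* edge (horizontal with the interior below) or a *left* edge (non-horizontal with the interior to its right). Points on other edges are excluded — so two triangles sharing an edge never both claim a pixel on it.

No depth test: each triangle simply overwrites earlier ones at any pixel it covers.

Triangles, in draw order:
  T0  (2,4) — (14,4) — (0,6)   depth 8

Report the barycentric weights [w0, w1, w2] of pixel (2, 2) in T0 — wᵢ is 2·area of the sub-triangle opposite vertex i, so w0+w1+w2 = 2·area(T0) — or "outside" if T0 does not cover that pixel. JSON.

T0:
  2·area = 24
  edge (2, 4)→(14, 4): d=(12,0) top-left  bias=+0
  edge (14, 4)→(0, 6): d=(-14,2) right/bottom  bias=-1
  edge (0, 6)→(2, 4): d=(2,-2) top-left  bias=+0
    (2,0)@(5, 1): e=[-36,60,0] → ·  [on edge]
    (1,1)@(3, 3): e=[-12,36,0] → ·  [on edge]
    (0,2)@(1, 5): e=[12,12,0] → #  [on edge]
    (1,2)@(3, 5): e=[12,8,4] → #
    (2,2)@(5, 5): e=[12,4,8] → #
    (3,2)@(7, 5): e=[12,0,12] → ·  [on edge]
    (0,3)@(1, 7): e=[36,-16,4] → ·
    (1,3)@(3, 7): e=[36,-20,8] → ·
    (2,3)@(5, 7): e=[36,-24,12] → ·
  covered (3 px):
    · · · · · · ·
    · · · · · · ·
    # # # · · · ·
    · · · · · · ·

Answer: [4,8,12]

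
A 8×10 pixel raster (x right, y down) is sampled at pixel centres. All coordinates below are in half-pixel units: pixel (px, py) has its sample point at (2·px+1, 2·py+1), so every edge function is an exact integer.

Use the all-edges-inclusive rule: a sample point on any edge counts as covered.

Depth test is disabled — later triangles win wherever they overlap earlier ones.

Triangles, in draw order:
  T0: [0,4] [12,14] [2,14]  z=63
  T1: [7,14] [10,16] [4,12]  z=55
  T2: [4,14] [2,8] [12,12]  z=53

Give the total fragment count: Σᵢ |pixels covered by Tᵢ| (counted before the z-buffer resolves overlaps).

T0:
  2·area = 100
  edge (0, 4)→(12, 14): d=(12,10) inclusive
  edge (12, 14)→(2, 14): d=(-10,0) inclusive
  edge (2, 14)→(0, 4): d=(-2,-10) inclusive
    (0,2)@(1, 5): e=[2,90,8] → █
    (1,2)@(3, 5): e=[-18,90,28] → ·
    (0,3)@(1, 7): e=[26,70,4] → █
    (1,3)@(3, 7): e=[6,70,24] → █
    (2,3)@(5, 7): e=[-14,70,44] → ·
    (0,4)@(1, 9): e=[50,50,0] → █  [on edge]
    (2,4)@(5, 9): e=[10,50,40] → █
    (3,4)@(7, 9): e=[-10,50,60] → ·
    (0,5)@(1, 11): e=[74,30,-4] → ·
    (1,5)@(3, 11): e=[54,30,16] → █
    (3,5)@(7, 11): e=[14,30,56] → █
    (4,5)@(9, 11): e=[-6,30,76] → ·
    (1,9)@(3, 19): e=[150,-50,0] → ·  [on edge]
  covered (13 px):
    · · · · · · · ·
    · · · · · · · ·
    █ · · · · · · ·
    █ █ · · · · · ·
    █ █ █ · · · · ·
    · █ █ █ · · · ·
    · █ █ █ █ · · ·
    · · · · · · · ·
    · · · · · · · ·
    · · · · · · · ·
T1:
  degenerate (2·area = 0) — covers nothing
T2:
  2·area = 52
  edge (4, 14)→(2, 8): d=(-2,-6) inclusive
  edge (2, 8)→(12, 12): d=(10,4) inclusive
  edge (12, 12)→(4, 14): d=(-8,2) inclusive
    (0,2)@(1, 5): e=[0,-26,78] → ·  [on edge]
    (1,4)@(3, 9): e=[4,6,42] → █
    (2,4)@(5, 9): e=[16,-2,38] → ·
    (1,5)@(3, 11): e=[0,26,26] → █  [on edge]
    (2,5)@(5, 11): e=[12,18,22] → █
    (3,5)@(7, 11): e=[24,10,18] → █
    (4,5)@(9, 11): e=[36,2,14] → █
    (5,5)@(11, 11): e=[48,-6,10] → ·
    (1,6)@(3, 13): e=[-4,46,10] → ·
    (2,6)@(5, 13): e=[8,38,6] → █
    (4,6)@(9, 13): e=[32,22,-2] → ·
    (2,7)@(5, 15): e=[4,58,-10] → ·
    (2,8)@(5, 17): e=[0,78,-26] → ·  [on edge]
  covered (7 px):
    · · · · · · · ·
    · · · · · · · ·
    · · · · · · · ·
    · · · · · · · ·
    · █ · · · · · ·
    · █ █ █ █ · · ·
    · · █ █ · · · ·
    · · · · · · · ·
    · · · · · · · ·
    · · · · · · · ·

Final: 20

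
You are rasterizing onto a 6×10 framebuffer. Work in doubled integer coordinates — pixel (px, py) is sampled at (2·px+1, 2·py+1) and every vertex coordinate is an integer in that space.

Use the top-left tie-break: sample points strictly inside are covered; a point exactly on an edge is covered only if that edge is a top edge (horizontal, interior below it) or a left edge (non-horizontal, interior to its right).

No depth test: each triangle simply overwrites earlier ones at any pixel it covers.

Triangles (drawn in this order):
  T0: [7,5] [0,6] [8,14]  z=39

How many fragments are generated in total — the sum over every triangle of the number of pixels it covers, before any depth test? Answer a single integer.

T0:
  2·area = 64  (B↔C swapped to make it positive)
  edge (7, 5)→(8, 14): d=(1,9) right/bottom  bias=-1
  edge (8, 14)→(0, 6): d=(-8,-8) top-left  bias=+0
  edge (0, 6)→(7, 5): d=(7,-1) top-left  bias=+0
    (3,2)@(7, 5): e=[0,64,0] → .  [on edge]
    (0,3)@(1, 7): e=[56,0,8] → X  [on edge]
    (1,3)@(3, 7): e=[38,16,10] → X
    (2,3)@(5, 7): e=[20,32,12] → X
    (3,3)@(7, 7): e=[2,48,14] → X
    (4,3)@(9, 7): e=[-16,64,16] → .
    (0,4)@(1, 9): e=[58,-16,22] → .
    (1,4)@(3, 9): e=[40,0,24] → X  [on edge]
    (4,4)@(9, 9): e=[-14,48,30] → .
    (1,5)@(3, 11): e=[42,-16,38] → .
    (2,5)@(5, 11): e=[24,0,40] → X  [on edge]
    (4,5)@(9, 11): e=[-12,32,44] → .
    (3,6)@(7, 13): e=[8,0,56] → X  [on edge]
    (4,7)@(9, 15): e=[-8,0,72] → .  [on edge]
    (5,8)@(11, 17): e=[-24,0,88] → .  [on edge]
  covered (10 px):
    . . . . . .
    . . . . . .
    . . . . . .
    X X X X . .
    . X X X . .
    . . X X . .
    . . . X . .
    . . . . . .
    . . . . . .
    . . . . . .

Answer: 10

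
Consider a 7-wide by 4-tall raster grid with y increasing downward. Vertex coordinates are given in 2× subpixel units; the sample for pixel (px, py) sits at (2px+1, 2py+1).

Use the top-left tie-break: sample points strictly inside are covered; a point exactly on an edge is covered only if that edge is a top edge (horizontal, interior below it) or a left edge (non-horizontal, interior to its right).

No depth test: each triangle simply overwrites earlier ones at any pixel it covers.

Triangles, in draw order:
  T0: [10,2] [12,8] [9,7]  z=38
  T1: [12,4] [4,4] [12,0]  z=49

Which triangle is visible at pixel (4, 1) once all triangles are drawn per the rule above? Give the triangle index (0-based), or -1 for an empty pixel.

T0:
  2·area = 16
  edge (10, 2)→(12, 8): d=(2,6) right/bottom  bias=-1
  edge (12, 8)→(9, 7): d=(-3,-1) top-left  bias=+0
  edge (9, 7)→(10, 2): d=(1,-5) top-left  bias=+0
    (1,2)@(3, 5): e=[48,0,-32] → .  [on edge]
    (5,2)@(11, 5): e=[0,8,8] → .  [on edge]
    (4,3)@(9, 7): e=[16,0,0] → X  [on edge]
    (5,3)@(11, 7): e=[4,2,10] → X
    (6,3)@(13, 7): e=[-8,4,20] → .
  covered (2 px):
    . . . . . . .
    . . . . . . .
    . . . . . . .
    . . . . X X .
T1:
  2·area = 32
  edge (12, 4)→(4, 4): d=(-8,0) right/bottom  bias=-1
  edge (4, 4)→(12, 0): d=(8,-4) top-left  bias=+0
  edge (12, 0)→(12, 4): d=(0,4) right/bottom  bias=-1
    (5,0)@(11, 1): e=[24,4,4] → X
    (6,0)@(13, 1): e=[24,12,-4] → .
    (3,1)@(7, 3): e=[8,4,20] → X
    (4,1)@(9, 3): e=[8,12,12] → X
    (6,1)@(13, 3): e=[8,28,-4] → .
    (3,2)@(7, 5): e=[-8,20,20] → .
    (4,2)@(9, 5): e=[-8,28,12] → .
    (5,2)@(11, 5): e=[-8,36,4] → .
  covered (4 px):
    . . . . . X .
    . . . X X X .
    . . . . . . .
    . . . . . . .

Z-buffer (winner per pixel, '.' = empty):
  . . . . . 1 .
  . . . 1 1 1 .
  . . . . . . .
  . . . . 0 0 .

Answer: 1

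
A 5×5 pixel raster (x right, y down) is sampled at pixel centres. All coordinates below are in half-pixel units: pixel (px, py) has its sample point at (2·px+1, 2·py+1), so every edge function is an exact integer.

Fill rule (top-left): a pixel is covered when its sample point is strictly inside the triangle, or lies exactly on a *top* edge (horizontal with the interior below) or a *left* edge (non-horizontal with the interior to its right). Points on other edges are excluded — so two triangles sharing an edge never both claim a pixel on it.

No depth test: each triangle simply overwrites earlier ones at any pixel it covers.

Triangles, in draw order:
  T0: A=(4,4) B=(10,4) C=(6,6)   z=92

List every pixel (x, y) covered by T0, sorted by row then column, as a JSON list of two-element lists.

T0:
  2·area = 12
  edge (4, 4)→(10, 4): d=(6,0) top-left  bias=+0
  edge (10, 4)→(6, 6): d=(-4,2) right/bottom  bias=-1
  edge (6, 6)→(4, 4): d=(-2,-2) top-left  bias=+0
    (0,0)@(1, 1): e=[-18,30,0] → ·  [on edge]
    (1,1)@(3, 3): e=[-6,18,0] → ·  [on edge]
    (2,2)@(5, 5): e=[6,6,0] → #  [on edge]
    (3,2)@(7, 5): e=[6,2,4] → #
    (4,2)@(9, 5): e=[6,-2,8] → ·
    (2,3)@(5, 7): e=[18,-2,-4] → ·
    (3,3)@(7, 7): e=[18,-6,0] → ·  [on edge]
    (4,4)@(9, 9): e=[30,-18,0] → ·  [on edge]
  covered (2 px):
    · · · · ·
    · · · · ·
    · · # # ·
    · · · · ·
    · · · · ·

Result: [[2,2],[3,2]]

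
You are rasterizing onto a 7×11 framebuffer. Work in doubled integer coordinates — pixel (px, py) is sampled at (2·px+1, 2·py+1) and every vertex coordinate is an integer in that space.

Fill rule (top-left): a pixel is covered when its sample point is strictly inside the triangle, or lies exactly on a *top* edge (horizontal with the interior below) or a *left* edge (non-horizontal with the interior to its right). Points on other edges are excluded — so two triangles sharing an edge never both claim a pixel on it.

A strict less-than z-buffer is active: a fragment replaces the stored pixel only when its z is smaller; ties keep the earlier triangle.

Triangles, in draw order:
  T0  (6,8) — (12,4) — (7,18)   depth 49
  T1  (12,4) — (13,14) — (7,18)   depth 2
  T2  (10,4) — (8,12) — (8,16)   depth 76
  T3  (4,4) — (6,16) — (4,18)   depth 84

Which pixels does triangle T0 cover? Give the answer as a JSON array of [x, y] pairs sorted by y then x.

T0:
  2·area = 64
  edge (6, 8)→(12, 4): d=(6,-4) top-left  bias=+0
  edge (12, 4)→(7, 18): d=(-5,14) right/bottom  bias=-1
  edge (7, 18)→(6, 8): d=(-1,-10) top-left  bias=+0
    (5,2)@(11, 5): e=[2,9,53] → █
    (6,2)@(13, 5): e=[10,-19,73] → ·
    (4,3)@(9, 7): e=[6,27,31] → █
    (5,3)@(11, 7): e=[14,-1,51] → ·
    (3,4)@(7, 9): e=[10,45,9] → █
    (5,4)@(11, 9): e=[26,-11,49] → ·
    (3,5)@(7, 11): e=[22,35,7] → █
    (5,5)@(11, 11): e=[38,-21,47] → ·
    (3,6)@(7, 13): e=[34,25,5] → █
    (4,6)@(9, 13): e=[42,-3,25] → ·
    (3,7)@(7, 15): e=[46,15,3] → █
    (4,7)@(9, 15): e=[54,-13,23] → ·
  covered (9 px):
    · · · · · · ·
    · · · · · · ·
    · · · · · █ ·
    · · · · █ · ·
    · · · █ █ · ·
    · · · █ █ · ·
    · · · █ · · ·
    · · · █ · · ·
    · · · █ · · ·
    · · · · · · ·
    · · · · · · ·
T1:
  2·area = 64
  edge (12, 4)→(13, 14): d=(1,10) right/bottom  bias=-1
  edge (13, 14)→(7, 18): d=(-6,4) right/bottom  bias=-1
  edge (7, 18)→(12, 4): d=(5,-14) top-left  bias=+0
    (5,3)@(11, 7): e=[13,50,1] → █
    (6,3)@(13, 7): e=[-7,42,29] → ·
    (5,4)@(11, 9): e=[15,38,11] → █
    (6,4)@(13, 9): e=[-5,30,39] → ·
    (5,5)@(11, 11): e=[17,26,21] → █
    (6,5)@(13, 11): e=[-3,18,49] → ·
    (4,6)@(9, 13): e=[39,22,3] → █
    (6,6)@(13, 13): e=[-1,6,59] → ·
    (4,7)@(9, 15): e=[41,10,13] → █
    (6,7)@(13, 15): e=[1,-6,69] → ·
    (4,8)@(9, 17): e=[43,-2,23] → ·
    (5,8)@(11, 17): e=[23,-10,51] → ·
  covered (7 px):
    · · · · · · ·
    · · · · · · ·
    · · · · · · ·
    · · · · · █ ·
    · · · · · █ ·
    · · · · · █ ·
    · · · · █ █ ·
    · · · · █ █ ·
    · · · · · · ·
    · · · · · · ·
    · · · · · · ·
T2:
  2·area = 8  (B↔C swapped to make it positive)
  edge (10, 4)→(8, 16): d=(-2,12) right/bottom  bias=-1
  edge (8, 16)→(8, 12): d=(0,-4) top-left  bias=+0
  edge (8, 12)→(10, 4): d=(2,-8) top-left  bias=+0
    (4,4)@(9, 9): e=[2,4,2] → █
    (5,4)@(11, 9): e=[-22,12,18] → ·
    (4,5)@(9, 11): e=[-2,4,6] → ·
  covered (1 px):
    · · · · · · ·
    · · · · · · ·
    · · · · · · ·
    · · · · · · ·
    · · · · █ · ·
    · · · · · · ·
    · · · · · · ·
    · · · · · · ·
    · · · · · · ·
    · · · · · · ·
    · · · · · · ·
T3:
  2·area = 28
  edge (4, 4)→(6, 16): d=(2,12) right/bottom  bias=-1
  edge (6, 16)→(4, 18): d=(-2,2) right/bottom  bias=-1
  edge (4, 18)→(4, 4): d=(0,-14) top-left  bias=+0
    (6,4)@(13, 9): e=[-98,0,126] → ·  [on edge]
    (2,5)@(5, 11): e=[2,12,14] → █
    (3,5)@(7, 11): e=[-22,8,42] → ·
    (5,5)@(11, 11): e=[-70,0,98] → ·  [on edge]
    (2,6)@(5, 13): e=[6,8,14] → █
    (3,6)@(7, 13): e=[-18,4,42] → ·
    (4,6)@(9, 13): e=[-42,0,70] → ·  [on edge]
    (2,7)@(5, 15): e=[10,4,14] → █
    (3,7)@(7, 15): e=[-14,0,42] → ·  [on edge]
    (2,8)@(5, 17): e=[14,0,14] → ·  [on edge]
    (1,9)@(3, 19): e=[42,0,-14] → ·  [on edge]
    (0,10)@(1, 21): e=[70,0,-42] → ·  [on edge]
  covered (3 px):
    · · · · · · ·
    · · · · · · ·
    · · · · · · ·
    · · · · · · ·
    · · · · · · ·
    · · █ · · · ·
    · · █ · · · ·
    · · █ · · · ·
    · · · · · · ·
    · · · · · · ·
    · · · · · · ·

Result: [[5,2],[4,3],[3,4],[4,4],[3,5],[4,5],[3,6],[3,7],[3,8]]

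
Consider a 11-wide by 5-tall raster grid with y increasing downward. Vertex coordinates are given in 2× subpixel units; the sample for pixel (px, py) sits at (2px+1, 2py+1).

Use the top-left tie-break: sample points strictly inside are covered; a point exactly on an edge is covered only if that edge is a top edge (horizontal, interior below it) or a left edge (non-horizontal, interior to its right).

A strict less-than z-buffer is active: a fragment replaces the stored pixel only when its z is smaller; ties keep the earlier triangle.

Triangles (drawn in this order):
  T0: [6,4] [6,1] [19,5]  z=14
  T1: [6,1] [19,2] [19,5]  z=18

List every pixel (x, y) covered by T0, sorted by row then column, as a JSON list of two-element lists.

T0:
  2·area = 39
  edge (6, 4)→(6, 1): d=(0,-3) top-left  bias=+0
  edge (6, 1)→(19, 5): d=(13,4) right/bottom  bias=-1
  edge (19, 5)→(6, 4): d=(-13,-1) top-left  bias=+0
    (3,1)@(7, 3): e=[3,22,14] → #
    (4,1)@(9, 3): e=[9,14,16] → #
    (5,1)@(11, 3): e=[15,6,18] → #
    (6,1)@(13, 3): e=[21,-2,20] → ·
    (3,2)@(7, 5): e=[3,48,-12] → ·
    (4,2)@(9, 5): e=[9,40,-10] → ·
    (5,2)@(11, 5): e=[15,32,-8] → ·
    (9,2)@(19, 5): e=[39,0,0] → ·  [on edge]
  covered (3 px):
    · · · · · · · · · · ·
    · · · # # # · · · · ·
    · · · · · · · · · · ·
    · · · · · · · · · · ·
    · · · · · · · · · · ·
T1:
  2·area = 39
  edge (6, 1)→(19, 2): d=(13,1) right/bottom  bias=-1
  edge (19, 2)→(19, 5): d=(0,3) right/bottom  bias=-1
  edge (19, 5)→(6, 1): d=(-13,-4) top-left  bias=+0
    (9,0)@(19, 1): e=[-13,0,52] → ·  [on edge]
    (6,1)@(13, 3): e=[19,18,2] → #
    (7,1)@(15, 3): e=[17,12,10] → #
    (8,1)@(17, 3): e=[15,6,18] → #
    (9,1)@(19, 3): e=[13,0,26] → ·  [on edge]
    (6,2)@(13, 5): e=[45,18,-24] → ·
    (7,2)@(15, 5): e=[43,12,-16] → ·
    (8,2)@(17, 5): e=[41,6,-8] → ·
    (9,2)@(19, 5): e=[39,0,0] → ·  [on edge]
    (9,3)@(19, 7): e=[65,0,-26] → ·  [on edge]
    (9,4)@(19, 9): e=[91,0,-52] → ·  [on edge]
  covered (3 px):
    · · · · · · · · · · ·
    · · · · · · # # # · ·
    · · · · · · · · · · ·
    · · · · · · · · · · ·
    · · · · · · · · · · ·

Answer: [[3,1],[4,1],[5,1]]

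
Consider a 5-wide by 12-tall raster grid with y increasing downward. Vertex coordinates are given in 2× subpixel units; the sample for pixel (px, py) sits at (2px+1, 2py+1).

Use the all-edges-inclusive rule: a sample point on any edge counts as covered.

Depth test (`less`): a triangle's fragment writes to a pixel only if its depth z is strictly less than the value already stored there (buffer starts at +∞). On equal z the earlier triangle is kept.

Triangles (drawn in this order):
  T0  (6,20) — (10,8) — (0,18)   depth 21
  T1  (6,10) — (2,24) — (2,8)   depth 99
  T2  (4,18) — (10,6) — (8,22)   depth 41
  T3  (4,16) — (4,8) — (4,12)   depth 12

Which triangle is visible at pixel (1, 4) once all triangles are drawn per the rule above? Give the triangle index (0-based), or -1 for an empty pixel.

T0:
  2·area = 80  (B↔C swapped to make it positive)
  edge (6, 20)→(0, 18): d=(-6,-2) inclusive
  edge (0, 18)→(10, 8): d=(10,-10) inclusive
  edge (10, 8)→(6, 20): d=(-4,12) inclusive
    (4,4)@(9, 9): e=[72,0,8] → X  [on edge]
    (3,5)@(7, 11): e=[56,0,24] → X  [on edge]
    (4,5)@(9, 11): e=[60,20,0] → X  [on edge]
    (2,6)@(5, 13): e=[40,0,40] → X  [on edge]
    (4,6)@(9, 13): e=[48,40,-8] → .
    (1,7)@(3, 15): e=[24,0,56] → X  [on edge]
    (4,7)@(9, 15): e=[36,60,-16] → .
    (0,8)@(1, 17): e=[8,0,72] → X  [on edge]
    (3,8)@(7, 17): e=[20,60,0] → X  [on edge]
    (4,8)@(9, 17): e=[24,80,-24] → .
    (0,9)@(1, 19): e=[-4,20,64] → .
    (1,9)@(3, 19): e=[0,40,40] → X  [on edge]
    (4,10)@(9, 21): e=[0,120,-40] → .  [on edge]
    (2,11)@(5, 23): e=[-20,100,0] → .  [on edge]
  covered (14 px):
    . . . . .
    . . . . .
    . . . . .
    . . . . .
    . . . . X
    . . . X X
    . . X X .
    . X X X .
    X X X X .
    . X X . .
    . . . . .
    . . . . .
T1:
  2·area = 64
  edge (6, 10)→(2, 24): d=(-4,14) inclusive
  edge (2, 24)→(2, 8): d=(0,-16) inclusive
  edge (2, 8)→(6, 10): d=(4,2) inclusive
    (1,4)@(3, 9): e=[46,16,2] → X
    (2,4)@(5, 9): e=[18,48,-2] → .
    (1,5)@(3, 11): e=[38,16,10] → X
    (2,5)@(5, 11): e=[10,48,6] → X
    (3,5)@(7, 11): e=[-18,80,2] → .
    (1,6)@(3, 13): e=[30,16,18] → X
    (3,6)@(7, 13): e=[-26,80,10] → .
    (1,7)@(3, 15): e=[22,16,26] → X
    (2,7)@(5, 15): e=[-6,48,22] → .
    (1,8)@(3, 17): e=[14,16,34] → X
    (2,8)@(5, 17): e=[-14,48,30] → .
    (1,9)@(3, 19): e=[6,16,42] → X
  covered (8 px):
    . . . . .
    . . . . .
    . . . . .
    . . . . .
    . X . . .
    . X X . .
    . X X . .
    . X . . .
    . X . . .
    . X . . .
    . . . . .
    . . . . .
T2:
  2·area = 72
  edge (4, 18)→(10, 6): d=(6,-12) inclusive
  edge (10, 6)→(8, 22): d=(-2,16) inclusive
  edge (8, 22)→(4, 18): d=(-4,-4) inclusive
    (4,4)@(9, 9): e=[6,10,56] → X
    (4,5)@(9, 11): e=[18,6,48] → X
    (3,6)@(7, 13): e=[6,34,32] → X
    (0,7)@(1, 15): e=[-54,126,0] → .  [on edge]
    (3,7)@(7, 15): e=[18,30,24] → X
    (4,7)@(9, 15): e=[42,-2,32] → .
    (1,8)@(3, 17): e=[-18,90,0] → .  [on edge]
    (2,8)@(5, 17): e=[6,58,8] → X
    (4,8)@(9, 17): e=[54,-6,24] → .
    (2,9)@(5, 19): e=[18,54,0] → X  [on edge]
    (4,9)@(9, 19): e=[66,-10,16] → .
    (2,10)@(5, 21): e=[30,50,-8] → .
    (3,10)@(7, 21): e=[54,18,0] → X  [on edge]
    (4,11)@(9, 23): e=[90,-18,0] → .  [on edge]
  covered (10 px):
    . . . . .
    . . . . .
    . . . . .
    . . . . .
    . . . . X
    . . . . X
    . . . X X
    . . . X .
    . . X X .
    . . X X .
    . . . X .
    . . . . .
T3:
  degenerate (2·area = 0) — covers nothing

Z-buffer (winner per pixel, '.' = empty):
  . . . . .
  . . . . .
  . . . . .
  . . . . .
  . 1 . . 0
  . 1 1 0 0
  . 1 0 0 2
  . 0 0 0 .
  0 0 0 0 .
  . 0 0 2 .
  . . . 2 .
  . . . . .

Answer: 1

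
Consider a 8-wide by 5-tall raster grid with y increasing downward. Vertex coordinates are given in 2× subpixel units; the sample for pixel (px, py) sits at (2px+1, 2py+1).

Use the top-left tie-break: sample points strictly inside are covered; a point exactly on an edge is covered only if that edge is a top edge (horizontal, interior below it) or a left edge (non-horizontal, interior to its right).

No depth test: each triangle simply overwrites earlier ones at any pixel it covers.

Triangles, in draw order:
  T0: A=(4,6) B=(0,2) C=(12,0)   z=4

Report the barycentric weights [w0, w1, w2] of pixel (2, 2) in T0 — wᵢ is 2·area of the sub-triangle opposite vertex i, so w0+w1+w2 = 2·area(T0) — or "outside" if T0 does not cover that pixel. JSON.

T0:
  2·area = 56
  edge (4, 6)→(0, 2): d=(-4,-4) top-left  bias=+0
  edge (0, 2)→(12, 0): d=(12,-2) top-left  bias=+0
  edge (12, 0)→(4, 6): d=(-8,6) right/bottom  bias=-1
    (3,0)@(7, 1): e=[32,2,22] → #
    (4,0)@(9, 1): e=[40,6,10] → #
    (5,0)@(11, 1): e=[48,10,-2] → ·
    (0,1)@(1, 3): e=[0,14,42] → #  [on edge]
    (1,1)@(3, 3): e=[8,18,30] → #
    (2,1)@(5, 3): e=[16,22,18] → #
    (4,1)@(9, 3): e=[32,30,-6] → ·
    (0,2)@(1, 5): e=[-8,38,26] → ·
    (1,2)@(3, 5): e=[0,42,14] → #  [on edge]
    (3,2)@(7, 5): e=[16,50,-10] → ·
    (1,3)@(3, 7): e=[-8,66,-2] → ·
    (2,3)@(5, 7): e=[0,70,-14] → ·  [on edge]
    (3,4)@(7, 9): e=[0,98,-42] → ·  [on edge]
  covered (8 px):
    · · · # # · · ·
    # # # # · · · ·
    · # # · · · · ·
    · · · · · · · ·
    · · · · · · · ·

Answer: [46,2,8]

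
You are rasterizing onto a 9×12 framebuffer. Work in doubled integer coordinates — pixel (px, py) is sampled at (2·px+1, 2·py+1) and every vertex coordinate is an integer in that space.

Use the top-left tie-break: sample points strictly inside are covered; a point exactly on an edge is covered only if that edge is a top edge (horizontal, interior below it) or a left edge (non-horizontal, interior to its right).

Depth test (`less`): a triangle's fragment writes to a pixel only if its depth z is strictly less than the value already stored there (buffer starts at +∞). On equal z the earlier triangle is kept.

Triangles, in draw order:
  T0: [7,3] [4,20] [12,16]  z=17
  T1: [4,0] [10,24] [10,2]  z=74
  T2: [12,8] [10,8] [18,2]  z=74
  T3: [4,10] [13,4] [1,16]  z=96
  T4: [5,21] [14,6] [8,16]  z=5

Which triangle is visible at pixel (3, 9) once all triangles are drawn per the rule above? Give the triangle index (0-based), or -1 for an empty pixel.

T0:
  2·area = 124  (B↔C swapped to make it positive)
  edge (7, 3)→(12, 16): d=(5,13) right/bottom  bias=-1
  edge (12, 16)→(4, 20): d=(-8,4) right/bottom  bias=-1
  edge (4, 20)→(7, 3): d=(3,-17) top-left  bias=+0
    (3,1)@(7, 3): e=[0,124,0] → ·  [on edge]
    (3,2)@(7, 5): e=[10,108,6] → #
    (4,2)@(9, 5): e=[-16,100,40] → ·
    (3,3)@(7, 7): e=[20,92,12] → #
    (4,3)@(9, 7): e=[-6,84,46] → ·
    (3,4)@(7, 9): e=[30,76,18] → #
    (4,4)@(9, 9): e=[4,68,52] → #
    (5,4)@(11, 9): e=[-22,60,86] → ·
    (3,5)@(7, 11): e=[40,60,24] → #
    (5,5)@(11, 11): e=[-12,44,92] → ·
    (3,6)@(7, 13): e=[50,44,30] → #
    (5,6)@(11, 13): e=[-2,28,98] → ·
  covered (16 px):
    · · · · · · · · ·
    · · · · · · · · ·
    · · · # · · · · ·
    · · · # · · · · ·
    · · · # # · · · ·
    · · · # # · · · ·
    · · · # # · · · ·
    · · # # # # · · ·
    · · # # # · · · ·
    · · # · · · · · ·
    · · · · · · · · ·
    · · · · · · · · ·
T1:
  2·area = 132  (B↔C swapped to make it positive)
  edge (4, 0)→(10, 2): d=(6,2) right/bottom  bias=-1
  edge (10, 2)→(10, 24): d=(0,22) right/bottom  bias=-1
  edge (10, 24)→(4, 0): d=(-6,-24) top-left  bias=+0
    (2,0)@(5, 1): e=[4,110,18] → #
    (3,0)@(7, 1): e=[0,66,66] → ·  [on edge]
    (2,1)@(5, 3): e=[16,110,6] → #
    (3,1)@(7, 3): e=[12,66,54] → #
    (4,1)@(9, 3): e=[8,22,102] → #
    (5,1)@(11, 3): e=[4,-22,150] → ·
    (6,1)@(13, 3): e=[0,-66,198] → ·  [on edge]
    (2,2)@(5, 5): e=[28,110,-6] → ·
    (3,2)@(7, 5): e=[24,66,42] → #
    (5,2)@(11, 5): e=[16,-22,138] → ·
    (3,3)@(7, 7): e=[36,66,30] → #
    (5,3)@(11, 7): e=[28,-22,126] → ·
  covered (16 px):
    · · # · · · · · ·
    · · # # # · · · ·
    · · · # # · · · ·
    · · · # # · · · ·
    · · · # # · · · ·
    · · · # # · · · ·
    · · · · # · · · ·
    · · · · # · · · ·
    · · · · # · · · ·
    · · · · # · · · ·
    · · · · · · · · ·
    · · · · · · · · ·
T2:
  2·area = 12
  edge (12, 8)→(10, 8): d=(-2,0) right/bottom  bias=-1
  edge (10, 8)→(18, 2): d=(8,-6) top-left  bias=+0
  edge (18, 2)→(12, 8): d=(-6,6) right/bottom  bias=-1
    (8,1)@(17, 3): e=[10,2,0] → ·  [on edge]
    (7,2)@(15, 5): e=[6,6,0] → ·  [on edge]
    (6,3)@(13, 7): e=[2,10,0] → ·  [on edge]
    (5,4)@(11, 9): e=[-2,14,0] → ·  [on edge]
    (4,5)@(9, 11): e=[-6,18,0] → ·  [on edge]
    (3,6)@(7, 13): e=[-10,22,0] → ·  [on edge]
    (2,7)@(5, 15): e=[-14,26,0] → ·  [on edge]
    (1,8)@(3, 17): e=[-18,30,0] → ·  [on edge]
    (0,9)@(1, 19): e=[-22,34,0] → ·  [on edge]
  covered (0 px):
    · · · · · · · · ·
    · · · · · · · · ·
    · · · · · · · · ·
    · · · · · · · · ·
    · · · · · · · · ·
    · · · · · · · · ·
    · · · · · · · · ·
    · · · · · · · · ·
    · · · · · · · · ·
    · · · · · · · · ·
    · · · · · · · · ·
    · · · · · · · · ·
T3:
  2·area = 36
  edge (4, 10)→(13, 4): d=(9,-6) top-left  bias=+0
  edge (13, 4)→(1, 16): d=(-12,12) right/bottom  bias=-1
  edge (1, 16)→(4, 10): d=(3,-6) top-left  bias=+0
    (4,3)@(9, 7): e=[3,12,21] → #
    (5,3)@(11, 7): e=[15,-12,33] → ·
    (3,4)@(7, 9): e=[9,12,15] → #
    (4,4)@(9, 9): e=[21,-12,27] → ·
    (2,5)@(5, 11): e=[15,12,9] → #
    (3,5)@(7, 11): e=[27,-12,21] → ·
    (1,6)@(3, 13): e=[21,12,3] → #
    (2,6)@(5, 13): e=[33,-12,15] → ·
    (1,7)@(3, 15): e=[39,-12,9] → ·
  covered (4 px):
    · · · · · · · · ·
    · · · · · · · · ·
    · · · · · · · · ·
    · · · · # · · · ·
    · · · # · · · · ·
    · · # · · · · · ·
    · # · · · · · · ·
    · · · · · · · · ·
    · · · · · · · · ·
    · · · · · · · · ·
    · · · · · · · · ·
    · · · · · · · · ·
T4:
  degenerate (2·area = 0) — covers nothing

Z-buffer (winner per pixel, '.' = empty):
  . . 1 . . . . . .
  . . 1 1 1 . . . .
  . . . 0 1 . . . .
  . . . 0 1 . . . .
  . . . 0 0 . . . .
  . . 3 0 0 . . . .
  . 3 . 0 0 . . . .
  . . 0 0 0 0 . . .
  . . 0 0 0 . . . .
  . . 0 . 1 . . . .
  . . . . . . . . .
  . . . . . . . . .

Result: -1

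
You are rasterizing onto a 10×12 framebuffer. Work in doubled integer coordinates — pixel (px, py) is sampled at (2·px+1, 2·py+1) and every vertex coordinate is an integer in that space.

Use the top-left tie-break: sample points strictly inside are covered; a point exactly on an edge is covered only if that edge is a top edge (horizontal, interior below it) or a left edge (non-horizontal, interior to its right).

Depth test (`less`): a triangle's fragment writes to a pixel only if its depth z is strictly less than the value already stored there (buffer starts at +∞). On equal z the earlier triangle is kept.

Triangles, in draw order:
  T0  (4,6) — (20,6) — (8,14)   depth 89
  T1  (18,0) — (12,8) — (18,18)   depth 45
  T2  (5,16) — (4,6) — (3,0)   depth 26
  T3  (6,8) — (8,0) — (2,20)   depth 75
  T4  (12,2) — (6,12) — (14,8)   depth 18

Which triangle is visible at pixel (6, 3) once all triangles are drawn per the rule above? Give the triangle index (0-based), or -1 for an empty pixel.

T0:
  2·area = 128
  edge (4, 6)→(20, 6): d=(16,0) top-left  bias=+0
  edge (20, 6)→(8, 14): d=(-12,8) right/bottom  bias=-1
  edge (8, 14)→(4, 6): d=(-4,-8) top-left  bias=+0
    (2,3)@(5, 7): e=[16,108,4] → █
    (3,3)@(7, 7): e=[16,92,20] → █
    (4,3)@(9, 7): e=[16,76,36] → █
    (5,3)@(11, 7): e=[16,60,52] → █
    (6,3)@(13, 7): e=[16,44,68] → █
    (7,3)@(15, 7): e=[16,28,84] → █
    (8,3)@(17, 7): e=[16,12,100] → █
    (9,3)@(19, 7): e=[16,-4,116] → ·
    (2,4)@(5, 9): e=[48,84,-4] → ·
    (3,4)@(7, 9): e=[48,68,12] → █
    (8,4)@(17, 9): e=[48,-12,92] → ·
    (3,5)@(7, 11): e=[80,44,4] → █
  covered (16 px):
    · · · · · · · · · ·
    · · · · · · · · · ·
    · · · · · · · · · ·
    · · █ █ █ █ █ █ █ ·
    · · · █ █ █ █ █ · ·
    · · · █ █ █ · · · ·
    · · · · █ · · · · ·
    · · · · · · · · · ·
    · · · · · · · · · ·
    · · · · · · · · · ·
    · · · · · · · · · ·
    · · · · · · · · · ·
T1:
  2·area = 108  (B↔C swapped to make it positive)
  edge (18, 0)→(18, 18): d=(0,18) right/bottom  bias=-1
  edge (18, 18)→(12, 8): d=(-6,-10) top-left  bias=+0
  edge (12, 8)→(18, 0): d=(6,-8) top-left  bias=+0
    (4,1)@(9, 3): e=[162,0,-54] → ·  [on edge]
    (8,1)@(17, 3): e=[18,80,10] → █
    (9,1)@(19, 3): e=[-18,100,26] → ·
    (7,2)@(15, 5): e=[54,48,6] → █
    (9,2)@(19, 5): e=[-18,88,38] → ·
    (6,3)@(13, 7): e=[90,16,2] → █
    (9,3)@(19, 7): e=[-18,76,50] → ·
    (6,4)@(13, 9): e=[90,4,14] → █
    (9,4)@(19, 9): e=[-18,64,62] → ·
    (6,5)@(13, 11): e=[90,-8,26] → ·
    (7,5)@(15, 11): e=[54,12,42] → █
    (9,5)@(19, 11): e=[-18,52,74] → ·
    (7,6)@(15, 13): e=[54,0,54] → █  [on edge]
  covered (14 px):
    · · · · · · · · · ·
    · · · · · · · · █ ·
    · · · · · · · █ █ ·
    · · · · · · █ █ █ ·
    · · · · · · █ █ █ ·
    · · · · · · · █ █ ·
    · · · · · · · █ █ ·
    · · · · · · · · █ ·
    · · · · · · · · · ·
    · · · · · · · · · ·
    · · · · · · · · · ·
    · · · · · · · · · ·
T2:
  2·area = 4  (B↔C swapped to make it positive)
  edge (5, 16)→(3, 0): d=(-2,-16) top-left  bias=+0
  edge (3, 0)→(4, 6): d=(1,6) right/bottom  bias=-1
  edge (4, 6)→(5, 16): d=(1,10) right/bottom  bias=-1
  covered (0 px):
    · · · · · · · · · ·
    · · · · · · · · · ·
    · · · · · · · · · ·
    · · · · · · · · · ·
    · · · · · · · · · ·
    · · · · · · · · · ·
    · · · · · · · · · ·
    · · · · · · · · · ·
    · · · · · · · · · ·
    · · · · · · · · · ·
    · · · · · · · · · ·
    · · · · · · · · · ·
T3:
  2·area = 8  (B↔C swapped to make it positive)
  edge (6, 8)→(2, 20): d=(-4,12) right/bottom  bias=-1
  edge (2, 20)→(8, 0): d=(6,-20) top-left  bias=+0
  edge (8, 0)→(6, 8): d=(-2,8) right/bottom  bias=-1
    (3,2)@(7, 5): e=[0,10,-2] → ·  [on edge]
    (2,5)@(5, 11): e=[0,6,2] → ·  [on edge]
    (1,8)@(3, 17): e=[0,2,6] → ·  [on edge]
    (0,11)@(1, 23): e=[0,-2,10] → ·  [on edge]
  covered (0 px):
    · · · · · · · · · ·
    · · · · · · · · · ·
    · · · · · · · · · ·
    · · · · · · · · · ·
    · · · · · · · · · ·
    · · · · · · · · · ·
    · · · · · · · · · ·
    · · · · · · · · · ·
    · · · · · · · · · ·
    · · · · · · · · · ·
    · · · · · · · · · ·
    · · · · · · · · · ·
T4:
  2·area = 56  (B↔C swapped to make it positive)
  edge (12, 2)→(14, 8): d=(2,6) right/bottom  bias=-1
  edge (14, 8)→(6, 12): d=(-8,4) right/bottom  bias=-1
  edge (6, 12)→(12, 2): d=(6,-10) top-left  bias=+0
    (5,2)@(11, 5): e=[12,36,8] → █
    (6,2)@(13, 5): e=[0,28,28] → ·  [on edge]
    (4,3)@(9, 7): e=[28,28,0] → █  [on edge]
    (6,3)@(13, 7): e=[4,12,40] → █
    (7,3)@(15, 7): e=[-8,4,60] → ·
    (4,4)@(9, 9): e=[32,12,12] → █
    (6,4)@(13, 9): e=[8,-4,52] → ·
    (3,5)@(7, 11): e=[48,4,4] → █
    (4,5)@(9, 11): e=[36,-4,24] → ·
    (5,5)@(11, 11): e=[24,-12,44] → ·
    (7,5)@(15, 11): e=[0,-28,84] → ·  [on edge]
    (3,6)@(7, 13): e=[52,-12,16] → ·
    (1,8)@(3, 17): e=[84,-28,0] → ·  [on edge]
    (8,8)@(17, 17): e=[0,-84,140] → ·  [on edge]
    (9,11)@(19, 23): e=[0,-140,196] → ·  [on edge]
  covered (7 px):
    · · · · · · · · · ·
    · · · · · · · · · ·
    · · · · · █ · · · ·
    · · · · █ █ █ · · ·
    · · · · █ █ · · · ·
    · · · █ · · · · · ·
    · · · · · · · · · ·
    · · · · · · · · · ·
    · · · · · · · · · ·
    · · · · · · · · · ·
    · · · · · · · · · ·
    · · · · · · · · · ·

Z-buffer (winner per pixel, '.' = empty):
  . . . . . . . . . .
  . . . . . . . . 1 .
  . . . . . 4 . 1 1 .
  . . 0 0 4 4 4 1 1 .
  . . . 0 4 4 1 1 1 .
  . . . 4 0 0 . 1 1 .
  . . . . 0 . . 1 1 .
  . . . . . . . . 1 .
  . . . . . . . . . .
  . . . . . . . . . .
  . . . . . . . . . .
  . . . . . . . . . .

Result: 4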